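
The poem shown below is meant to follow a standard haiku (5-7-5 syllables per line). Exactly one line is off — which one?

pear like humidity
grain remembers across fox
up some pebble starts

Line 1: "pear like humidity": 1+1+4 = 6 (expected 5)
Line 2: "grain remembers across fox": 1+3+2+1 = 7 ✓
Line 3: "up some pebble starts": 1+1+2+1 = 5 ✓

The first line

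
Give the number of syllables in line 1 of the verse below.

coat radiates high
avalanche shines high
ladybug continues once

5

Line 1: coat (1), radiates (3), high (1) → 5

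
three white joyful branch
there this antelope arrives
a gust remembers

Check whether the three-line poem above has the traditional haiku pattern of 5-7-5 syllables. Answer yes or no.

Yes

Line 1: three (1), white (1), joyful (2), branch (1) → 5 ✓
Line 2: there (1), this (1), antelope (3), arrives (2) → 7 ✓
Line 3: a (1), gust (1), remembers (3) → 5 ✓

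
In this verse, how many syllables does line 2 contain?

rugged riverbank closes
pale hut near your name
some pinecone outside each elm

Line 2: pale (1), hut (1), near (1), your (1), name (1) → 5

5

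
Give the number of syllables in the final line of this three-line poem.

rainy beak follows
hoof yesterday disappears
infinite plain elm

The final line: infinite (3), plain (1), elm (1) → 5

5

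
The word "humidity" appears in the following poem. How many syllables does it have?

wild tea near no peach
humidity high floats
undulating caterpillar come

4

"humidity" has 4 syllables.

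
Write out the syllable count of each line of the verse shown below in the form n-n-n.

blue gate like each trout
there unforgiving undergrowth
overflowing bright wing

Line 1: blue(1) + gate(1) + like(1) + each(1) + trout(1) = 5
Line 2: there(1) + unforgiving(4) + undergrowth(3) = 8
Line 3: overflowing(4) + bright(1) + wing(1) = 6

5-8-6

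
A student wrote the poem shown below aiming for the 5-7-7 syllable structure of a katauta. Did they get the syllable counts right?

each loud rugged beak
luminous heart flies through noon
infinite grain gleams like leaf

Line 1: each (1), loud (1), rugged (2), beak (1) → 5 ✓
Line 2: luminous (3), heart (1), flies (1), through (1), noon (1) → 7 ✓
Line 3: infinite (3), grain (1), gleams (1), like (1), leaf (1) → 7 ✓

Yes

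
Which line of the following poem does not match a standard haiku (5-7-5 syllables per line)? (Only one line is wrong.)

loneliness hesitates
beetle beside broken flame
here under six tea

The first line

Line 1: loneliness (3), hesitates (3) → 6 (expected 5)
Line 2: beetle (2), beside (2), broken (2), flame (1) → 7 ✓
Line 3: here (1), under (2), six (1), tea (1) → 5 ✓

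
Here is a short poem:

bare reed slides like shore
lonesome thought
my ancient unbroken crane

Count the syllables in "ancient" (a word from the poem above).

2

"ancient" has 2 syllables.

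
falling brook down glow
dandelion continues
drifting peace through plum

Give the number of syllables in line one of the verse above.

5

Line one: falling (2), brook (1), down (1), glow (1) → 5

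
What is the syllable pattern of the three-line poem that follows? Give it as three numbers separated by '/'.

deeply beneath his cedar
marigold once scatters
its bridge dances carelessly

Line 1: deeply(2) + beneath(2) + his(1) + cedar(2) = 7
Line 2: marigold(3) + once(1) + scatters(2) = 6
Line 3: its(1) + bridge(1) + dances(2) + carelessly(3) = 7

7/6/7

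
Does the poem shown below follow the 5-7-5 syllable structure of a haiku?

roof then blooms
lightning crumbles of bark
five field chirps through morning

No

Line 1: roof(1) + then(1) + blooms(1) = 3 (expected 5)
Line 2: lightning(2) + crumbles(2) + of(1) + bark(1) = 6 (expected 7)
Line 3: five(1) + field(1) + chirps(1) + through(1) + morning(2) = 6 (expected 5)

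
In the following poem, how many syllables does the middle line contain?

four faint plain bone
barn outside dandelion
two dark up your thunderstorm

7

The middle line: barn (1), outside (2), dandelion (4) → 7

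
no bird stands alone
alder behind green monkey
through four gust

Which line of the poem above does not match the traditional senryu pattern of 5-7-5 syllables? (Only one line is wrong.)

Line 1: no (1), bird (1), stands (1), alone (2) → 5 ✓
Line 2: alder (2), behind (2), green (1), monkey (2) → 7 ✓
Line 3: through (1), four (1), gust (1) → 3 (expected 5)

Line 3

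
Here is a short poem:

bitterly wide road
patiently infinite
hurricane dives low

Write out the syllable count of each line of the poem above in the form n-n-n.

5-6-5

Line 1: bitterly (3), wide (1), road (1) → 5
Line 2: patiently (3), infinite (3) → 6
Line 3: hurricane (3), dives (1), low (1) → 5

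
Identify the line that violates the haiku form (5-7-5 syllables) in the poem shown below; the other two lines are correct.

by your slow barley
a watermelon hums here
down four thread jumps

Line 3

Line 1: by (1), your (1), slow (1), barley (2) → 5 ✓
Line 2: a (1), watermelon (4), hums (1), here (1) → 7 ✓
Line 3: down (1), four (1), thread (1), jumps (1) → 4 (expected 5)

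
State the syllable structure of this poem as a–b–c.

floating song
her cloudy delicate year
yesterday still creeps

3–7–5

Line 1: "floating song": 2+1 = 3
Line 2: "her cloudy delicate year": 1+2+3+1 = 7
Line 3: "yesterday still creeps": 3+1+1 = 5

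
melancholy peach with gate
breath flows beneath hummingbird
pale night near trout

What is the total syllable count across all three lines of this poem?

18

Line 1: "melancholy peach with gate": 4+1+1+1 = 7
Line 2: "breath flows beneath hummingbird": 1+1+2+3 = 7
Line 3: "pale night near trout": 1+1+1+1 = 4
Total: 7 + 7 + 4 = 18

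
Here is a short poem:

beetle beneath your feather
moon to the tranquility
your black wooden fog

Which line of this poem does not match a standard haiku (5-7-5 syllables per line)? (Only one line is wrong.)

Line 1: beetle (2), beneath (2), your (1), feather (2) → 7 (expected 5)
Line 2: moon (1), to (1), the (1), tranquility (4) → 7 ✓
Line 3: your (1), black (1), wooden (2), fog (1) → 5 ✓

The first line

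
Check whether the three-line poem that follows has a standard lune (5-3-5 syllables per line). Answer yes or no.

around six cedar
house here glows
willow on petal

Yes

Line 1: around (2), six (1), cedar (2) → 5 ✓
Line 2: house (1), here (1), glows (1) → 3 ✓
Line 3: willow (2), on (1), petal (2) → 5 ✓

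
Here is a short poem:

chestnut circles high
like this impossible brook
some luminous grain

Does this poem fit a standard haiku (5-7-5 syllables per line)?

Yes

Line 1: "chestnut circles high": 2+2+1 = 5 ✓
Line 2: "like this impossible brook": 1+1+4+1 = 7 ✓
Line 3: "some luminous grain": 1+3+1 = 5 ✓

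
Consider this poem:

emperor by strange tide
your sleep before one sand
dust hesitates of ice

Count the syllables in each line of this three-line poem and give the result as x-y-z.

Line 1: "emperor by strange tide": 3+1+1+1 = 6
Line 2: "your sleep before one sand": 1+1+2+1+1 = 6
Line 3: "dust hesitates of ice": 1+3+1+1 = 6

6-6-6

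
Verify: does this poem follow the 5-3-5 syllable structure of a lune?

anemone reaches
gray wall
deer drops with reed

No

Line 1: "anemone reaches": 4+2 = 6 (expected 5)
Line 2: "gray wall": 1+1 = 2 (expected 3)
Line 3: "deer drops with reed": 1+1+1+1 = 4 (expected 5)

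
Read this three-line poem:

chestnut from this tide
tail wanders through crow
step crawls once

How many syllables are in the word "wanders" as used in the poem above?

"wanders" has 2 syllables.

2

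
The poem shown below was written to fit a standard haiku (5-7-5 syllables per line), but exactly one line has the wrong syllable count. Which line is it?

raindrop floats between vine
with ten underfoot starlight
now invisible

Line 1: "raindrop floats between vine": 2+1+2+1 = 6 (expected 5)
Line 2: "with ten underfoot starlight": 1+1+3+2 = 7 ✓
Line 3: "now invisible": 1+4 = 5 ✓

Line 1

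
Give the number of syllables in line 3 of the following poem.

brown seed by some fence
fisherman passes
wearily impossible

7

Line 3: wearily(3) + impossible(4) = 7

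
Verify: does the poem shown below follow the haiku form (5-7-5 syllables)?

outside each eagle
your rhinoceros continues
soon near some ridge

No

Line 1: outside(2) + each(1) + eagle(2) = 5 ✓
Line 2: your(1) + rhinoceros(4) + continues(3) = 8 (expected 7)
Line 3: soon(1) + near(1) + some(1) + ridge(1) = 4 (expected 5)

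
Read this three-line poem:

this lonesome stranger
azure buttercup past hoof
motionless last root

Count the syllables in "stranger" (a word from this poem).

2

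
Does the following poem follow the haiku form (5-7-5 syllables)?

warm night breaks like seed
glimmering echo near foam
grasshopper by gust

Yes

Line 1: warm(1) + night(1) + breaks(1) + like(1) + seed(1) = 5 ✓
Line 2: glimmering(3) + echo(2) + near(1) + foam(1) = 7 ✓
Line 3: grasshopper(3) + by(1) + gust(1) = 5 ✓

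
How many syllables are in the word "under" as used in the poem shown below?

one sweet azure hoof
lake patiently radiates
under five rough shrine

"under" has 2 syllables.

2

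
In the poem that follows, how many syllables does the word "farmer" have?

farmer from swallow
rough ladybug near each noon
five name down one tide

2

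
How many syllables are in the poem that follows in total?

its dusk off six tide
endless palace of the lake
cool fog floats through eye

Line 1: "its dusk off six tide": 1+1+1+1+1 = 5
Line 2: "endless palace of the lake": 2+2+1+1+1 = 7
Line 3: "cool fog floats through eye": 1+1+1+1+1 = 5
Total: 5 + 7 + 5 = 17

17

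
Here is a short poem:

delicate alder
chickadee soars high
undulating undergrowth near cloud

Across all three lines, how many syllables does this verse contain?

Line 1: delicate(3) + alder(2) = 5
Line 2: chickadee(3) + soars(1) + high(1) = 5
Line 3: undulating(4) + undergrowth(3) + near(1) + cloud(1) = 9
Total: 5 + 5 + 9 = 19

19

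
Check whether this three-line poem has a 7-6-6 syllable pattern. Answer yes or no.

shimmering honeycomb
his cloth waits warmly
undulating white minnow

No

Line 1: shimmering (3), honeycomb (3) → 6 (expected 7)
Line 2: his (1), cloth (1), waits (1), warmly (2) → 5 (expected 6)
Line 3: undulating (4), white (1), minnow (2) → 7 (expected 6)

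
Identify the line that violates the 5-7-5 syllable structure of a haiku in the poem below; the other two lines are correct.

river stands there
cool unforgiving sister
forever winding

Line 1: river (2), stands (1), there (1) → 4 (expected 5)
Line 2: cool (1), unforgiving (4), sister (2) → 7 ✓
Line 3: forever (3), winding (2) → 5 ✓

Line 1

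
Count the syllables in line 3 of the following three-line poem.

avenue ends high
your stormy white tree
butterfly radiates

6

Line 3: butterfly(3) + radiates(3) = 6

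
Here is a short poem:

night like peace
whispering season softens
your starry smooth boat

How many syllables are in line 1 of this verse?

Line 1: night(1) + like(1) + peace(1) = 3

3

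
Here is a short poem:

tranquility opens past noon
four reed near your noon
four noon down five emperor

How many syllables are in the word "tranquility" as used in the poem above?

"tranquility" has 4 syllables.

4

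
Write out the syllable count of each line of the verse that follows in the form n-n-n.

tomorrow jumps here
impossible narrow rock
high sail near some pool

Line 1: tomorrow (3), jumps (1), here (1) → 5
Line 2: impossible (4), narrow (2), rock (1) → 7
Line 3: high (1), sail (1), near (1), some (1), pool (1) → 5

5-7-5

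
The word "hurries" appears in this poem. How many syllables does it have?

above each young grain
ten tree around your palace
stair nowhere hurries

"hurries" has 2 syllables.

2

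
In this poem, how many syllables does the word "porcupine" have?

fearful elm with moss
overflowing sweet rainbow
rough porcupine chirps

3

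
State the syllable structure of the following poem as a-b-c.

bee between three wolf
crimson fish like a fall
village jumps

Line 1: bee(1) + between(2) + three(1) + wolf(1) = 5
Line 2: crimson(2) + fish(1) + like(1) + a(1) + fall(1) = 6
Line 3: village(2) + jumps(1) = 3

5-6-3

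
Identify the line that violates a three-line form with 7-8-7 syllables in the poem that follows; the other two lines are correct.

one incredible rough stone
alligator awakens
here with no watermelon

The second line

Line 1: one (1), incredible (4), rough (1), stone (1) → 7 ✓
Line 2: alligator (4), awakens (3) → 7 (expected 8)
Line 3: here (1), with (1), no (1), watermelon (4) → 7 ✓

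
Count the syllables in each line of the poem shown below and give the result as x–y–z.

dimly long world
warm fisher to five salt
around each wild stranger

4–6–6

Line 1: dimly (2), long (1), world (1) → 4
Line 2: warm (1), fisher (2), to (1), five (1), salt (1) → 6
Line 3: around (2), each (1), wild (1), stranger (2) → 6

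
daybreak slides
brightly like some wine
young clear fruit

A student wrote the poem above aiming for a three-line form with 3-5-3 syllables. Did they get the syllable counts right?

Yes

Line 1: daybreak(2) + slides(1) = 3 ✓
Line 2: brightly(2) + like(1) + some(1) + wine(1) = 5 ✓
Line 3: young(1) + clear(1) + fruit(1) = 3 ✓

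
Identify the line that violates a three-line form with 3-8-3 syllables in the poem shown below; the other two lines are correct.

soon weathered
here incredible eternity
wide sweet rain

Line 2

Line 1: soon(1) + weathered(2) = 3 ✓
Line 2: here(1) + incredible(4) + eternity(4) = 9 (expected 8)
Line 3: wide(1) + sweet(1) + rain(1) = 3 ✓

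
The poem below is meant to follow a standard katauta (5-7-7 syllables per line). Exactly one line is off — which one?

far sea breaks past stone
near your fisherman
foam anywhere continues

Line 1: "far sea breaks past stone": 1+1+1+1+1 = 5 ✓
Line 2: "near your fisherman": 1+1+3 = 5 (expected 7)
Line 3: "foam anywhere continues": 1+3+3 = 7 ✓

Line 2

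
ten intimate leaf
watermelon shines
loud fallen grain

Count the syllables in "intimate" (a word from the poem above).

"intimate" has 3 syllables.

3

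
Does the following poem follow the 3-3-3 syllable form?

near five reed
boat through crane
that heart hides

Yes

Line 1: near (1), five (1), reed (1) → 3 ✓
Line 2: boat (1), through (1), crane (1) → 3 ✓
Line 3: that (1), heart (1), hides (1) → 3 ✓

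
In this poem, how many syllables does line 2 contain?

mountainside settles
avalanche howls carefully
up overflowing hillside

7

Line 2: avalanche(3) + howls(1) + carefully(3) = 7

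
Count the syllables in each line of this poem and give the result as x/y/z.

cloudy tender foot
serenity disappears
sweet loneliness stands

Line 1: cloudy (2), tender (2), foot (1) → 5
Line 2: serenity (4), disappears (3) → 7
Line 3: sweet (1), loneliness (3), stands (1) → 5

5/7/5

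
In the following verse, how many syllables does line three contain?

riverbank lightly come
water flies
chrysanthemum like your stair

7

Line three: chrysanthemum (4), like (1), your (1), stair (1) → 7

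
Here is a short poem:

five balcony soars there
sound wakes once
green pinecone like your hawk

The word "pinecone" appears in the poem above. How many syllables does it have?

"pinecone" has 2 syllables.

2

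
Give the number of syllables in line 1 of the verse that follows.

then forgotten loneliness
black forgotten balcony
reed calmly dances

7

Line 1: then(1) + forgotten(3) + loneliness(3) = 7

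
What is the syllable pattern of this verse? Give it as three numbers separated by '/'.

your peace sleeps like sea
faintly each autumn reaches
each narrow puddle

Line 1: your (1), peace (1), sleeps (1), like (1), sea (1) → 5
Line 2: faintly (2), each (1), autumn (2), reaches (2) → 7
Line 3: each (1), narrow (2), puddle (2) → 5

5/7/5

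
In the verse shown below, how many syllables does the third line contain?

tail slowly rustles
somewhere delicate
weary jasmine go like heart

7

The third line: "weary jasmine go like heart": 2+2+1+1+1 = 7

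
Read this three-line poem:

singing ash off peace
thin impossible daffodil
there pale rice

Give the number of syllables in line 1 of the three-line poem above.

5

Line 1: "singing ash off peace": 2+1+1+1 = 5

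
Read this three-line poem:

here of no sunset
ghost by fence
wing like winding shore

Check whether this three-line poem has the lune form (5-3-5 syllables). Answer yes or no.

Yes

Line 1: here (1), of (1), no (1), sunset (2) → 5 ✓
Line 2: ghost (1), by (1), fence (1) → 3 ✓
Line 3: wing (1), like (1), winding (2), shore (1) → 5 ✓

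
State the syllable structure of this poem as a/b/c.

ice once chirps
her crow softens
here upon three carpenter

3/4/7

Line 1: "ice once chirps": 1+1+1 = 3
Line 2: "her crow softens": 1+1+2 = 4
Line 3: "here upon three carpenter": 1+2+1+3 = 7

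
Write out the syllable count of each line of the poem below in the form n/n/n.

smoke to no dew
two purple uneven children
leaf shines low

4/8/3

Line 1: smoke(1) + to(1) + no(1) + dew(1) = 4
Line 2: two(1) + purple(2) + uneven(3) + children(2) = 8
Line 3: leaf(1) + shines(1) + low(1) = 3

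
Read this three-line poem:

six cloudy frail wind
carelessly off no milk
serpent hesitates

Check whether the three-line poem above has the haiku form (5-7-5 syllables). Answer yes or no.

Line 1: "six cloudy frail wind": 1+2+1+1 = 5 ✓
Line 2: "carelessly off no milk": 3+1+1+1 = 6 (expected 7)
Line 3: "serpent hesitates": 2+3 = 5 ✓

No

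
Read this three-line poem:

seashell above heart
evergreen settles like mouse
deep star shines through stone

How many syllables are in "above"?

"above" has 2 syllables.

2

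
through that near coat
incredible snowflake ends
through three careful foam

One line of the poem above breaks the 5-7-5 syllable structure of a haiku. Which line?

Line 1: through(1) + that(1) + near(1) + coat(1) = 4 (expected 5)
Line 2: incredible(4) + snowflake(2) + ends(1) = 7 ✓
Line 3: through(1) + three(1) + careful(2) + foam(1) = 5 ✓

The first line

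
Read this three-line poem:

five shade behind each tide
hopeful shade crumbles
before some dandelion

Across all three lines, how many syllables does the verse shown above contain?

Line 1: "five shade behind each tide": 1+1+2+1+1 = 6
Line 2: "hopeful shade crumbles": 2+1+2 = 5
Line 3: "before some dandelion": 2+1+4 = 7
Total: 6 + 5 + 7 = 18

18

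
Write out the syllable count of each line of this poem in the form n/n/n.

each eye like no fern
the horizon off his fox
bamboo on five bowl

Line 1: "each eye like no fern": 1+1+1+1+1 = 5
Line 2: "the horizon off his fox": 1+3+1+1+1 = 7
Line 3: "bamboo on five bowl": 2+1+1+1 = 5

5/7/5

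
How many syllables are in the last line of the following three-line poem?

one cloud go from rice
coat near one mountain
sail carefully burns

The last line: sail (1), carefully (3), burns (1) → 5

5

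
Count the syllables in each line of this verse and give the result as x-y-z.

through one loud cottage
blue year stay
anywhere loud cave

Line 1: through(1) + one(1) + loud(1) + cottage(2) = 5
Line 2: blue(1) + year(1) + stay(1) = 3
Line 3: anywhere(3) + loud(1) + cave(1) = 5

5-3-5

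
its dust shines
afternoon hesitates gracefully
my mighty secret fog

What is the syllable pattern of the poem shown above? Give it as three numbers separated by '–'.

Line 1: its(1) + dust(1) + shines(1) = 3
Line 2: afternoon(3) + hesitates(3) + gracefully(3) = 9
Line 3: my(1) + mighty(2) + secret(2) + fog(1) = 6

3–9–6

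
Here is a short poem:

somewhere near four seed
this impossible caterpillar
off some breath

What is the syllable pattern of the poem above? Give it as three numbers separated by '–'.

Line 1: somewhere (2), near (1), four (1), seed (1) → 5
Line 2: this (1), impossible (4), caterpillar (4) → 9
Line 3: off (1), some (1), breath (1) → 3

5–9–3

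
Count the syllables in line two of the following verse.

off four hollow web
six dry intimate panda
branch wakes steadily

Line two: "six dry intimate panda": 1+1+3+2 = 7

7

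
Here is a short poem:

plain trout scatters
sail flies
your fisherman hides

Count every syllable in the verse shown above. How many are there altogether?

11

Line 1: "plain trout scatters": 1+1+2 = 4
Line 2: "sail flies": 1+1 = 2
Line 3: "your fisherman hides": 1+3+1 = 5
Total: 4 + 2 + 5 = 11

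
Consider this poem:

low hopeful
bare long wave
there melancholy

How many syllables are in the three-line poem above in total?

Line 1: low(1) + hopeful(2) = 3
Line 2: bare(1) + long(1) + wave(1) = 3
Line 3: there(1) + melancholy(4) = 5
Total: 3 + 3 + 5 = 11

11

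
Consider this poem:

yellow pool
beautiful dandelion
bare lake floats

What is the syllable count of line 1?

3

Line 1: yellow(2) + pool(1) = 3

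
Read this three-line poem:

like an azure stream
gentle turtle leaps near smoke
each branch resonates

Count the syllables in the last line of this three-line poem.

The last line: "each branch resonates": 1+1+3 = 5

5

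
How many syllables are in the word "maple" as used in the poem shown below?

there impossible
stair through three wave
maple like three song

"maple" has 2 syllables.

2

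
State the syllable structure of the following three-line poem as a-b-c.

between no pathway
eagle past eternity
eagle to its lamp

Line 1: between (2), no (1), pathway (2) → 5
Line 2: eagle (2), past (1), eternity (4) → 7
Line 3: eagle (2), to (1), its (1), lamp (1) → 5

5-7-5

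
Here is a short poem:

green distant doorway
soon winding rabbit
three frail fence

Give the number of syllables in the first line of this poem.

The first line: "green distant doorway": 1+2+2 = 5

5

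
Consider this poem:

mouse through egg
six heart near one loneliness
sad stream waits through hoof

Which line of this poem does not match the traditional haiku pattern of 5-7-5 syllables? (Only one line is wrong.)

Line 1: mouse(1) + through(1) + egg(1) = 3 (expected 5)
Line 2: six(1) + heart(1) + near(1) + one(1) + loneliness(3) = 7 ✓
Line 3: sad(1) + stream(1) + waits(1) + through(1) + hoof(1) = 5 ✓

Line 1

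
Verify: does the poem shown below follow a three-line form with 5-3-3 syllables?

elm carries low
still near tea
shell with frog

No

Line 1: elm (1), carries (2), low (1) → 4 (expected 5)
Line 2: still (1), near (1), tea (1) → 3 ✓
Line 3: shell (1), with (1), frog (1) → 3 ✓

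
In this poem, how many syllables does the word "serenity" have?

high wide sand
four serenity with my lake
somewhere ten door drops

"serenity" has 4 syllables.

4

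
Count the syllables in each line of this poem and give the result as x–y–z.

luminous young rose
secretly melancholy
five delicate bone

Line 1: "luminous young rose": 3+1+1 = 5
Line 2: "secretly melancholy": 3+4 = 7
Line 3: "five delicate bone": 1+3+1 = 5

5–7–5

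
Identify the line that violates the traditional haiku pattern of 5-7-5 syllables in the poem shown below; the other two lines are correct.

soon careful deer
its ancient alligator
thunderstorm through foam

The first line

Line 1: "soon careful deer": 1+2+1 = 4 (expected 5)
Line 2: "its ancient alligator": 1+2+4 = 7 ✓
Line 3: "thunderstorm through foam": 3+1+1 = 5 ✓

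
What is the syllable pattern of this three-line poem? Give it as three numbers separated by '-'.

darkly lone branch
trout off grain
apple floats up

4-3-4

Line 1: "darkly lone branch": 2+1+1 = 4
Line 2: "trout off grain": 1+1+1 = 3
Line 3: "apple floats up": 2+1+1 = 4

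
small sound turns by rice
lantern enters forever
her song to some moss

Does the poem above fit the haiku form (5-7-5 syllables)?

Yes

Line 1: "small sound turns by rice": 1+1+1+1+1 = 5 ✓
Line 2: "lantern enters forever": 2+2+3 = 7 ✓
Line 3: "her song to some moss": 1+1+1+1+1 = 5 ✓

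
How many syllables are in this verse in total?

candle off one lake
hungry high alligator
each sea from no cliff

Line 1: "candle off one lake": 2+1+1+1 = 5
Line 2: "hungry high alligator": 2+1+4 = 7
Line 3: "each sea from no cliff": 1+1+1+1+1 = 5
Total: 5 + 7 + 5 = 17

17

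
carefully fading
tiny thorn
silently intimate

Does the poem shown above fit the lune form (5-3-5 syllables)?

Line 1: "carefully fading": 3+2 = 5 ✓
Line 2: "tiny thorn": 2+1 = 3 ✓
Line 3: "silently intimate": 3+3 = 6 (expected 5)

No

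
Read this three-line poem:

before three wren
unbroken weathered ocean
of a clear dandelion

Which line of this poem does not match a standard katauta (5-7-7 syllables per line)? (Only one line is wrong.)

The first line

Line 1: before (2), three (1), wren (1) → 4 (expected 5)
Line 2: unbroken (3), weathered (2), ocean (2) → 7 ✓
Line 3: of (1), a (1), clear (1), dandelion (4) → 7 ✓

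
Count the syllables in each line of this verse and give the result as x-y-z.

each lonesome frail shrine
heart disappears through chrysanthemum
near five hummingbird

5-9-5

Line 1: each (1), lonesome (2), frail (1), shrine (1) → 5
Line 2: heart (1), disappears (3), through (1), chrysanthemum (4) → 9
Line 3: near (1), five (1), hummingbird (3) → 5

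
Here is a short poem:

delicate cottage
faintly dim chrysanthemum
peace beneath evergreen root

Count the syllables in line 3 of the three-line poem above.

Line 3: peace(1) + beneath(2) + evergreen(3) + root(1) = 7

7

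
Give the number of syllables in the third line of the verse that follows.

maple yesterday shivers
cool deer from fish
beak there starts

3

The third line: beak(1) + there(1) + starts(1) = 3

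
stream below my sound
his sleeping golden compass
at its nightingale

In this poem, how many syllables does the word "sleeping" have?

2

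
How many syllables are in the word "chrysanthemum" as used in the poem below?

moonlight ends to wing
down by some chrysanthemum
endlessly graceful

4

"chrysanthemum" has 4 syllables.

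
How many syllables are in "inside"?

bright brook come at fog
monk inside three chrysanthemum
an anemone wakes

2

"inside" has 2 syllables.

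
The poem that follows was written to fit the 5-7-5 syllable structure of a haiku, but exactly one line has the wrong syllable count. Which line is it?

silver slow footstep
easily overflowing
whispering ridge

Line 1: silver(2) + slow(1) + footstep(2) = 5 ✓
Line 2: easily(3) + overflowing(4) = 7 ✓
Line 3: whispering(3) + ridge(1) = 4 (expected 5)

The third line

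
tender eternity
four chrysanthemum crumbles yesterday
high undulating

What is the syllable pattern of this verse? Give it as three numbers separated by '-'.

Line 1: "tender eternity": 2+4 = 6
Line 2: "four chrysanthemum crumbles yesterday": 1+4+2+3 = 10
Line 3: "high undulating": 1+4 = 5

6-10-5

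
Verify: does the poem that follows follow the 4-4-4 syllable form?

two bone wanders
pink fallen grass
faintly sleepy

Line 1: two (1), bone (1), wanders (2) → 4 ✓
Line 2: pink (1), fallen (2), grass (1) → 4 ✓
Line 3: faintly (2), sleepy (2) → 4 ✓

Yes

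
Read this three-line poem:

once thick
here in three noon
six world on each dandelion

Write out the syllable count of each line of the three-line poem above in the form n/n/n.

Line 1: "once thick": 1+1 = 2
Line 2: "here in three noon": 1+1+1+1 = 4
Line 3: "six world on each dandelion": 1+1+1+1+4 = 8

2/4/8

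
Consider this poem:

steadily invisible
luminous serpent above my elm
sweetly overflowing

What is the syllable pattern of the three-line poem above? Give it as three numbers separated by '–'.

Line 1: steadily(3) + invisible(4) = 7
Line 2: luminous(3) + serpent(2) + above(2) + my(1) + elm(1) = 9
Line 3: sweetly(2) + overflowing(4) = 6

7–9–6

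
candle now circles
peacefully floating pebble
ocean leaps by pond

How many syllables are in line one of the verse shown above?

5

Line one: candle(2) + now(1) + circles(2) = 5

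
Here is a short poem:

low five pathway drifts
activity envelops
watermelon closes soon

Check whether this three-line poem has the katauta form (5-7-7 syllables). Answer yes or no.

Yes

Line 1: low(1) + five(1) + pathway(2) + drifts(1) = 5 ✓
Line 2: activity(4) + envelops(3) = 7 ✓
Line 3: watermelon(4) + closes(2) + soon(1) = 7 ✓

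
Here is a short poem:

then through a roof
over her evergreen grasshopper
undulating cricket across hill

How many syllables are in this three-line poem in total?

Line 1: "then through a roof": 1+1+1+1 = 4
Line 2: "over her evergreen grasshopper": 2+1+3+3 = 9
Line 3: "undulating cricket across hill": 4+2+2+1 = 9
Total: 4 + 9 + 9 = 22

22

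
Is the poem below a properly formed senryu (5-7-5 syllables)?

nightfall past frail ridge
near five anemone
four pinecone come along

Line 1: "nightfall past frail ridge": 2+1+1+1 = 5 ✓
Line 2: "near five anemone": 1+1+4 = 6 (expected 7)
Line 3: "four pinecone come along": 1+2+1+2 = 6 (expected 5)

No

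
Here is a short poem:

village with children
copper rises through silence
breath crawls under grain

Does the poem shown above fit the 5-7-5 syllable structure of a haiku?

Line 1: village (2), with (1), children (2) → 5 ✓
Line 2: copper (2), rises (2), through (1), silence (2) → 7 ✓
Line 3: breath (1), crawls (1), under (2), grain (1) → 5 ✓

Yes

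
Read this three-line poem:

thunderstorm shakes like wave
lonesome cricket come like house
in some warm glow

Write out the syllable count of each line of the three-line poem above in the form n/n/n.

Line 1: "thunderstorm shakes like wave": 3+1+1+1 = 6
Line 2: "lonesome cricket come like house": 2+2+1+1+1 = 7
Line 3: "in some warm glow": 1+1+1+1 = 4

6/7/4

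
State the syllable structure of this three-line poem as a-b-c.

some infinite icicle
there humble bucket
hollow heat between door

Line 1: some(1) + infinite(3) + icicle(3) = 7
Line 2: there(1) + humble(2) + bucket(2) = 5
Line 3: hollow(2) + heat(1) + between(2) + door(1) = 6

7-5-6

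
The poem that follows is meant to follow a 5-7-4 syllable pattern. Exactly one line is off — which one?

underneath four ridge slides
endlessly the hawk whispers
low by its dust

Line 1: "underneath four ridge slides": 3+1+1+1 = 6 (expected 5)
Line 2: "endlessly the hawk whispers": 3+1+1+2 = 7 ✓
Line 3: "low by its dust": 1+1+1+1 = 4 ✓

Line 1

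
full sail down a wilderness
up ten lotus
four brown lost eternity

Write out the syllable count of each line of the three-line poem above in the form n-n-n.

7-4-7

Line 1: "full sail down a wilderness": 1+1+1+1+3 = 7
Line 2: "up ten lotus": 1+1+2 = 4
Line 3: "four brown lost eternity": 1+1+1+4 = 7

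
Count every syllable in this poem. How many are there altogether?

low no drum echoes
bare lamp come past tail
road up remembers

Line 1: low (1), no (1), drum (1), echoes (2) → 5
Line 2: bare (1), lamp (1), come (1), past (1), tail (1) → 5
Line 3: road (1), up (1), remembers (3) → 5
Total: 5 + 5 + 5 = 15

15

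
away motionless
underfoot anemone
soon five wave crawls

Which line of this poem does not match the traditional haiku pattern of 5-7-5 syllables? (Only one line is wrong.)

The third line

Line 1: away(2) + motionless(3) = 5 ✓
Line 2: underfoot(3) + anemone(4) = 7 ✓
Line 3: soon(1) + five(1) + wave(1) + crawls(1) = 4 (expected 5)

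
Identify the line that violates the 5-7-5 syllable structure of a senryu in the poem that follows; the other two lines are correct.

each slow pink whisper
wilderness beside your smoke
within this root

Line 3

Line 1: each (1), slow (1), pink (1), whisper (2) → 5 ✓
Line 2: wilderness (3), beside (2), your (1), smoke (1) → 7 ✓
Line 3: within (2), this (1), root (1) → 4 (expected 5)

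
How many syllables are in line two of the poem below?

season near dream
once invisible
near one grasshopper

5

Line two: once(1) + invisible(4) = 5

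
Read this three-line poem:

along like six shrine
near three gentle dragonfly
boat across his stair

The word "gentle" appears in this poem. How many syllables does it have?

2

"gentle" has 2 syllables.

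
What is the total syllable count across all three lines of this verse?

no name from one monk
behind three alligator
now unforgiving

Line 1: no(1) + name(1) + from(1) + one(1) + monk(1) = 5
Line 2: behind(2) + three(1) + alligator(4) = 7
Line 3: now(1) + unforgiving(4) = 5
Total: 5 + 7 + 5 = 17

17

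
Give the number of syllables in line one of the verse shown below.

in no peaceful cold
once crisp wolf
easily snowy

Line one: "in no peaceful cold": 1+1+2+1 = 5

5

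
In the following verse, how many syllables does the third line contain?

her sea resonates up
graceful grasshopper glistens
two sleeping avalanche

The third line: two(1) + sleeping(2) + avalanche(3) = 6

6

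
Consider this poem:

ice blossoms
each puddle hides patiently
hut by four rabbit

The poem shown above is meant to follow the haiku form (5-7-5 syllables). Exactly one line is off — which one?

Line 1: ice(1) + blossoms(2) = 3 (expected 5)
Line 2: each(1) + puddle(2) + hides(1) + patiently(3) = 7 ✓
Line 3: hut(1) + by(1) + four(1) + rabbit(2) = 5 ✓

The first line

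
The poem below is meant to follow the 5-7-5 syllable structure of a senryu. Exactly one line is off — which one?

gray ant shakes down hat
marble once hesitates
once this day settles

Line 1: gray(1) + ant(1) + shakes(1) + down(1) + hat(1) = 5 ✓
Line 2: marble(2) + once(1) + hesitates(3) = 6 (expected 7)
Line 3: once(1) + this(1) + day(1) + settles(2) = 5 ✓

The second line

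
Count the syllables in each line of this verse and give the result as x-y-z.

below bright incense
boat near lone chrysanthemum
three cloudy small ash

5-7-5

Line 1: below(2) + bright(1) + incense(2) = 5
Line 2: boat(1) + near(1) + lone(1) + chrysanthemum(4) = 7
Line 3: three(1) + cloudy(2) + small(1) + ash(1) = 5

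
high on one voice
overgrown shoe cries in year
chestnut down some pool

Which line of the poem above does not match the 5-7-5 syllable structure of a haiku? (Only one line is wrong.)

The first line

Line 1: "high on one voice": 1+1+1+1 = 4 (expected 5)
Line 2: "overgrown shoe cries in year": 3+1+1+1+1 = 7 ✓
Line 3: "chestnut down some pool": 2+1+1+1 = 5 ✓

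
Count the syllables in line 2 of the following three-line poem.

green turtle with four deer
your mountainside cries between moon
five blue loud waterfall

Line 2: your (1), mountainside (3), cries (1), between (2), moon (1) → 8

8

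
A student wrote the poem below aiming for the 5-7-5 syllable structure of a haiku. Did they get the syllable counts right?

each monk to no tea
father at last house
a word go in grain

No

Line 1: each (1), monk (1), to (1), no (1), tea (1) → 5 ✓
Line 2: father (2), at (1), last (1), house (1) → 5 (expected 7)
Line 3: a (1), word (1), go (1), in (1), grain (1) → 5 ✓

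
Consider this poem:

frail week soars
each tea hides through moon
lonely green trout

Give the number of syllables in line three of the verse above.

4

Line three: lonely(2) + green(1) + trout(1) = 4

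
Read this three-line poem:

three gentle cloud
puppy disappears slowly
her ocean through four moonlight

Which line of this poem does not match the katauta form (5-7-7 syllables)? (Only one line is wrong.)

Line 1: "three gentle cloud": 1+2+1 = 4 (expected 5)
Line 2: "puppy disappears slowly": 2+3+2 = 7 ✓
Line 3: "her ocean through four moonlight": 1+2+1+1+2 = 7 ✓

The first line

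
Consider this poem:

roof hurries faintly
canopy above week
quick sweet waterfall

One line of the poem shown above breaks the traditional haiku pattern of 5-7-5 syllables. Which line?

Line 1: "roof hurries faintly": 1+2+2 = 5 ✓
Line 2: "canopy above week": 3+2+1 = 6 (expected 7)
Line 3: "quick sweet waterfall": 1+1+3 = 5 ✓

The second line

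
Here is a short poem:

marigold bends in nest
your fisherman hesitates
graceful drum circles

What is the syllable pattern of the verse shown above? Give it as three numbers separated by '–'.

Line 1: marigold (3), bends (1), in (1), nest (1) → 6
Line 2: your (1), fisherman (3), hesitates (3) → 7
Line 3: graceful (2), drum (1), circles (2) → 5

6–7–5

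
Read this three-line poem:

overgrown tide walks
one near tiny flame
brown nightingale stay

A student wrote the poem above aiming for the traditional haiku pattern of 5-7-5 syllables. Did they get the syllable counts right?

No

Line 1: overgrown (3), tide (1), walks (1) → 5 ✓
Line 2: one (1), near (1), tiny (2), flame (1) → 5 (expected 7)
Line 3: brown (1), nightingale (3), stay (1) → 5 ✓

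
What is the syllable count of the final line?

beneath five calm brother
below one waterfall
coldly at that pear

The final line: coldly (2), at (1), that (1), pear (1) → 5

5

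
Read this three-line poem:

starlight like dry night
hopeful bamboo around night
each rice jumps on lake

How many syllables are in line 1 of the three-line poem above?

5

Line 1: starlight(2) + like(1) + dry(1) + night(1) = 5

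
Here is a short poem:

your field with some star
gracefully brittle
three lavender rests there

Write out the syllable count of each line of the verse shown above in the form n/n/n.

Line 1: your (1), field (1), with (1), some (1), star (1) → 5
Line 2: gracefully (3), brittle (2) → 5
Line 3: three (1), lavender (3), rests (1), there (1) → 6

5/5/6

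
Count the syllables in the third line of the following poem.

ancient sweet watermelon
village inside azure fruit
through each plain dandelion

The third line: through(1) + each(1) + plain(1) + dandelion(4) = 7

7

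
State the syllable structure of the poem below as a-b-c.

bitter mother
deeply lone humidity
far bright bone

4-7-3

Line 1: bitter (2), mother (2) → 4
Line 2: deeply (2), lone (1), humidity (4) → 7
Line 3: far (1), bright (1), bone (1) → 3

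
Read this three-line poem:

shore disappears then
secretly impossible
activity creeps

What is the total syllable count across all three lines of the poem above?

17

Line 1: shore(1) + disappears(3) + then(1) = 5
Line 2: secretly(3) + impossible(4) = 7
Line 3: activity(4) + creeps(1) = 5
Total: 5 + 7 + 5 = 17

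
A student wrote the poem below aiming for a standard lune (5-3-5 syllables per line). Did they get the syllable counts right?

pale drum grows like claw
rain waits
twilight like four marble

Line 1: "pale drum grows like claw": 1+1+1+1+1 = 5 ✓
Line 2: "rain waits": 1+1 = 2 (expected 3)
Line 3: "twilight like four marble": 2+1+1+2 = 6 (expected 5)

No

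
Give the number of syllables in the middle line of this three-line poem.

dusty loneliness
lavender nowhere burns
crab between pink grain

The middle line: lavender (3), nowhere (2), burns (1) → 6

6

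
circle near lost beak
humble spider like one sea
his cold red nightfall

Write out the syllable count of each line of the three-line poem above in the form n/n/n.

Line 1: circle (2), near (1), lost (1), beak (1) → 5
Line 2: humble (2), spider (2), like (1), one (1), sea (1) → 7
Line 3: his (1), cold (1), red (1), nightfall (2) → 5

5/7/5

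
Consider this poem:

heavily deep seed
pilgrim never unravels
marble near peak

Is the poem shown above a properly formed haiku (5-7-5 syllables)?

No

Line 1: heavily (3), deep (1), seed (1) → 5 ✓
Line 2: pilgrim (2), never (2), unravels (3) → 7 ✓
Line 3: marble (2), near (1), peak (1) → 4 (expected 5)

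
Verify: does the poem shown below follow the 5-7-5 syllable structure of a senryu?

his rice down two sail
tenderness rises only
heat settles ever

Line 1: "his rice down two sail": 1+1+1+1+1 = 5 ✓
Line 2: "tenderness rises only": 3+2+2 = 7 ✓
Line 3: "heat settles ever": 1+2+2 = 5 ✓

Yes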